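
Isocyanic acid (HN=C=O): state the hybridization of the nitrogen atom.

sp^2

The nitrogen atom is sp2: 2 σ bonds and 1 lone pair, plus one π bond, 3 electron-density regions.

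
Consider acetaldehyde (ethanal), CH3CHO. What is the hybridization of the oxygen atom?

sp^2

The oxygen atom — 1 σ bond and 2 lone pairs, plus one π bond. Steric number 3, so sp2.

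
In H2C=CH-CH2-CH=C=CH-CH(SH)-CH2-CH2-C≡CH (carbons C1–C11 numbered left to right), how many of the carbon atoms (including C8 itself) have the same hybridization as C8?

4

C8 is sp3 (only σ bonds).
C1: sp2
C2: sp2
C3: sp3 ✓
C4: sp2
C5: sp
C6: sp2
C7: sp3 ✓
C8: sp3 ✓
C9: sp3 ✓
C10: sp
C11: sp
4 carbons are sp3.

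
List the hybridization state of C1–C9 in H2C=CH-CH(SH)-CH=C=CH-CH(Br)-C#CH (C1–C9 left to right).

C1 sp2, C2 sp2, C3 sp3, C4 sp2, C5 sp, C6 sp2, C7 sp3, C8 sp, C9 sp

C1 — 3 σ bonds, plus one π bond. Steric number 3, so sp2.
C2: 3 σ bonds, plus one π bond — 3 electron domains, sp2.
C3 — 4 σ bonds. Steric number 4, so sp3.
C4 has 3 σ bonds, plus one π bond: steric number 3 → sp2.
C5 carries 2 σ bonds, plus two π bonds, giving a steric number of 2, so it is sp.
C6 is sp2: 3 σ bonds, plus one π bond, 3 electron-density regions.
C7 has 4 σ bonds: steric number 4 → sp3.
C8: 2 σ bonds, plus two π bonds; 2 regions of electron density → sp.
C9 — 2 σ bonds, plus two π bonds. Steric number 2, so sp.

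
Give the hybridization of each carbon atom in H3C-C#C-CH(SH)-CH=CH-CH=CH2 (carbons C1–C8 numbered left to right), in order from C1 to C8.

C1 — 4 σ bonds. Steric number 4, so sp3.
C2 — 2 σ bonds, plus two π bonds. Steric number 2, so sp.
C3: 2 σ bonds, plus two π bonds — 2 electron domains, sp.
C4 has 4 σ bonds: steric number 4 → sp3.
C5: 3 σ bonds, plus one π bond — 3 electron domains, sp2.
C6 — 3 σ bonds, plus one π bond. Steric number 3, so sp2.
C7 is sp2: 3 σ bonds, plus one π bond, 3 electron-density regions.
C8 carries 3 σ bonds, plus one π bond, giving a steric number of 3, so it is sp2.

C1 sp3, C2 sp, C3 sp, C4 sp3, C5 sp2, C6 sp2, C7 sp2, C8 sp2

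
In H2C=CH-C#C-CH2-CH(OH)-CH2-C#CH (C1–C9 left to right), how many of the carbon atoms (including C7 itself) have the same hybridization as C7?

3

C7 is sp3 (only σ bonds).
C1: sp2
C2: sp2
C3: sp
C4: sp
C5: sp3 ✓
C6: sp3 ✓
C7: sp3 ✓
C8: sp
C9: sp
3 carbons are sp3.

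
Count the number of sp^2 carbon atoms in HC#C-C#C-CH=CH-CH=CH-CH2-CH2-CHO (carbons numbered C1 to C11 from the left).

5

C1: sp
C2: sp
C3: sp
C4: sp
C5: sp2 ✓
C6: sp2 ✓
C7: sp2 ✓
C8: sp2 ✓
C9: sp3
C10: sp3
C11: sp2 ✓
C5, C6, C7, C8, C11 → 5 sp2 carbons.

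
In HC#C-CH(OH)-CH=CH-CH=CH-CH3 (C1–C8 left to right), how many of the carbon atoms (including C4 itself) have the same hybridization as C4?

4

C4 is sp2 (one π bond).
C1: sp
C2: sp
C3: sp3
C4: sp2 ✓
C5: sp2 ✓
C6: sp2 ✓
C7: sp2 ✓
C8: sp3
4 carbons are sp2.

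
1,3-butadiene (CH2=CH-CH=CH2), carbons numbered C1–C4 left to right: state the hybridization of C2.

C2 — 3 σ bonds, plus one π bond. Steric number 3, so sp2.

sp²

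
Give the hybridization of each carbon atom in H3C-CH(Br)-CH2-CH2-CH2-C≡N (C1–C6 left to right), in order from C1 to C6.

C1 — 4 σ bonds. Steric number 4, so sp3.
C2: 4 σ bonds — 4 electron domains, sp3.
C3: 4 σ bonds — 4 electron domains, sp3.
C4 is sp3: 4 σ bonds, 4 electron-density regions.
C5 has 4 σ bonds: steric number 4 → sp3.
C6: 2 σ bonds, plus two π bonds — 2 electron domains, sp.

C1 sp3, C2 sp3, C3 sp3, C4 sp3, C5 sp3, C6 sp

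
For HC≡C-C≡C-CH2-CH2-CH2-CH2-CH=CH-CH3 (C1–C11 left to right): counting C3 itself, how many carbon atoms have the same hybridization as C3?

4

C3 is sp (two π bonds).
C1: sp ✓
C2: sp ✓
C3: sp ✓
C4: sp ✓
C5: sp3
C6: sp3
C7: sp3
C8: sp3
C9: sp2
C10: sp2
C11: sp3
4 carbons are sp.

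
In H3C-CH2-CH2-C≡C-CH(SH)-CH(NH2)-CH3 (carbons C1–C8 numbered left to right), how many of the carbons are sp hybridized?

2

C1: sp3
C2: sp3
C3: sp3
C4: sp ✓
C5: sp ✓
C6: sp3
C7: sp3
C8: sp3
C4, C5 → 2 sp carbons.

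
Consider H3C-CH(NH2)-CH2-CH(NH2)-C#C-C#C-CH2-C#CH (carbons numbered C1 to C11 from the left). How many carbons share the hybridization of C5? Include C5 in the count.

6

C5 is sp (two π bonds).
C1: sp3
C2: sp3
C3: sp3
C4: sp3
C5: sp ✓
C6: sp ✓
C7: sp ✓
C8: sp ✓
C9: sp3
C10: sp ✓
C11: sp ✓
6 carbons are sp.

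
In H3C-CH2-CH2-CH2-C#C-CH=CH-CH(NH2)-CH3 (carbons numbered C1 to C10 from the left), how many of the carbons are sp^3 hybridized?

6

C1: sp3 ✓
C2: sp3 ✓
C3: sp3 ✓
C4: sp3 ✓
C5: sp
C6: sp
C7: sp2
C8: sp2
C9: sp3 ✓
C10: sp3 ✓
C1, C2, C3, C4, C9, C10 → 6 sp3 carbons.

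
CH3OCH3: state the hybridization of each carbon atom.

sp³

Each carbon atom — 4 σ bonds. Steric number 4, so sp3.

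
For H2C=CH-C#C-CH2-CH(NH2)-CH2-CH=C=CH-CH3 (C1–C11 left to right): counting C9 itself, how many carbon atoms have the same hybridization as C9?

3

C9 is sp (two π bonds).
C1: sp2
C2: sp2
C3: sp ✓
C4: sp ✓
C5: sp3
C6: sp3
C7: sp3
C8: sp2
C9: sp ✓
C10: sp2
C11: sp3
3 carbons are sp.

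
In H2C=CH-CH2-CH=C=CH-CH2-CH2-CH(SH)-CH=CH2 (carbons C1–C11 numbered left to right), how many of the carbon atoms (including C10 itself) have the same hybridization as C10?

C10 is sp2 (one π bond).
C1: sp2 ✓
C2: sp2 ✓
C3: sp3
C4: sp2 ✓
C5: sp
C6: sp2 ✓
C7: sp3
C8: sp3
C9: sp3
C10: sp2 ✓
C11: sp2 ✓
6 carbons are sp2.

6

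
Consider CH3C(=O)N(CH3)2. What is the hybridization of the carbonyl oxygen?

The carbonyl oxygen has 1 σ bond and 2 lone pairs, plus one π bond: steric number 3 → sp2.

sp2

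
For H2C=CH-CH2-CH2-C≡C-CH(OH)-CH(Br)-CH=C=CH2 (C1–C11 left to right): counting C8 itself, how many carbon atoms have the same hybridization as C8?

4

C8 is sp3 (only σ bonds).
C1: sp2
C2: sp2
C3: sp3 ✓
C4: sp3 ✓
C5: sp
C6: sp
C7: sp3 ✓
C8: sp3 ✓
C9: sp2
C10: sp
C11: sp2
4 carbons are sp3.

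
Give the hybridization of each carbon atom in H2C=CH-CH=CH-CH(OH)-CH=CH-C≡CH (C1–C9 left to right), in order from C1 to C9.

C1 sp2, C2 sp2, C3 sp2, C4 sp2, C5 sp3, C6 sp2, C7 sp2, C8 sp, C9 sp

C1 (3 σ bonds, plus one π bond) has steric number 3: sp2.
C2: 3 σ bonds, plus one π bond — 3 electron domains, sp2.
C3 has 3 σ bonds, plus one π bond: steric number 3 → sp2.
C4 is sp2: 3 σ bonds, plus one π bond, 3 electron-density regions.
C5 has 4 σ bonds: steric number 4 → sp3.
C6 — 3 σ bonds, plus one π bond. Steric number 3, so sp2.
C7: 3 σ bonds, plus one π bond — 3 electron domains, sp2.
C8 has 2 σ bonds, plus two π bonds: steric number 2 → sp.
C9 is sp: 2 σ bonds, plus two π bonds, 2 electron-density regions.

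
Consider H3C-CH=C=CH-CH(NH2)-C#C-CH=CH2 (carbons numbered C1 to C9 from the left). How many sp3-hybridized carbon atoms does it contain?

C1: sp3 ✓
C2: sp2
C3: sp
C4: sp2
C5: sp3 ✓
C6: sp
C7: sp
C8: sp2
C9: sp2
C1, C5 → 2 sp3 carbons.

2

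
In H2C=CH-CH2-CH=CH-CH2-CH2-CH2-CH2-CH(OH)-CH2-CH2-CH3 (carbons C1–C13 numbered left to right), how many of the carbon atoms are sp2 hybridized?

4

C1: sp2 ✓
C2: sp2 ✓
C3: sp3
C4: sp2 ✓
C5: sp2 ✓
C6: sp3
C7: sp3
C8: sp3
C9: sp3
C10: sp3
C11: sp3
C12: sp3
C13: sp3
C1, C2, C4, C5 → 4 sp2 carbons.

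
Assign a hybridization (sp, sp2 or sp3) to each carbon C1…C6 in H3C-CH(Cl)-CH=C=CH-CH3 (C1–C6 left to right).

C1 is sp3: 4 σ bonds, 4 electron-density regions.
C2: 4 σ bonds; 4 regions of electron density → sp3.
C3 — 3 σ bonds, plus one π bond. Steric number 3, so sp2.
C4: 2 σ bonds, plus two π bonds — 2 electron domains, sp.
C5: 3 σ bonds, plus one π bond — 3 electron domains, sp2.
C6 — 4 σ bonds. Steric number 4, so sp3.

C1 sp3, C2 sp3, C3 sp2, C4 sp, C5 sp2, C6 sp3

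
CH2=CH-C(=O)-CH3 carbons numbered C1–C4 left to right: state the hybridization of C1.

sp²

C1 has 3 σ bonds, plus one π bond: steric number 3 → sp2.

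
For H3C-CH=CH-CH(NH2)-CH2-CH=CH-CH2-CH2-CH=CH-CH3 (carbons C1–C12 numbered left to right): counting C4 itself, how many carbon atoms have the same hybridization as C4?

C4 is sp3 (only σ bonds).
C1: sp3 ✓
C2: sp2
C3: sp2
C4: sp3 ✓
C5: sp3 ✓
C6: sp2
C7: sp2
C8: sp3 ✓
C9: sp3 ✓
C10: sp2
C11: sp2
C12: sp3 ✓
6 carbons are sp3.

6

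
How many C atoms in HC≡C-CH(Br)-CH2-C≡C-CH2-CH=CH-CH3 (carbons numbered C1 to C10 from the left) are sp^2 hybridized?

2

C1: sp
C2: sp
C3: sp3
C4: sp3
C5: sp
C6: sp
C7: sp3
C8: sp2 ✓
C9: sp2 ✓
C10: sp3
C8, C9 → 2 sp2 carbons.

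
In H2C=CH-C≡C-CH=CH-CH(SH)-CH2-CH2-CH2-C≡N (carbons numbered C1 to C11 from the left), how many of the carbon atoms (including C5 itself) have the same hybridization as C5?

C5 is sp2 (one π bond).
C1: sp2 ✓
C2: sp2 ✓
C3: sp
C4: sp
C5: sp2 ✓
C6: sp2 ✓
C7: sp3
C8: sp3
C9: sp3
C10: sp3
C11: sp
4 carbons are sp2.

4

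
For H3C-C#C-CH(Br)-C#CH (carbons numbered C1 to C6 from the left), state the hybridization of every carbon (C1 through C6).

C1 — 4 σ bonds. Steric number 4, so sp3.
C2 — 2 σ bonds, plus two π bonds. Steric number 2, so sp.
C3 — 2 σ bonds, plus two π bonds. Steric number 2, so sp.
C4 (4 σ bonds) has steric number 4: sp3.
C5 carries 2 σ bonds, plus two π bonds, giving a steric number of 2, so it is sp.
C6 is sp: 2 σ bonds, plus two π bonds, 2 electron-density regions.

C1 sp3, C2 sp, C3 sp, C4 sp3, C5 sp, C6 sp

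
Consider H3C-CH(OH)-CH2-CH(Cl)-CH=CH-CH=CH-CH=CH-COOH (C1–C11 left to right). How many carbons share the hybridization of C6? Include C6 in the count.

7

C6 is sp2 (one π bond).
C1: sp3
C2: sp3
C3: sp3
C4: sp3
C5: sp2 ✓
C6: sp2 ✓
C7: sp2 ✓
C8: sp2 ✓
C9: sp2 ✓
C10: sp2 ✓
C11: sp2 ✓
7 carbons are sp2.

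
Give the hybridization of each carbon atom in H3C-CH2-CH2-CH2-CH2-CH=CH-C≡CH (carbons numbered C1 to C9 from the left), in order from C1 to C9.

C1: 4 σ bonds — 4 electron domains, sp3.
C2 has 4 σ bonds: steric number 4 → sp3.
C3: 4 σ bonds — 4 electron domains, sp3.
C4 is sp3: 4 σ bonds, 4 electron-density regions.
C5 is sp3: 4 σ bonds, 4 electron-density regions.
C6: 3 σ bonds, plus one π bond — 3 electron domains, sp2.
C7: 3 σ bonds, plus one π bond; 3 regions of electron density → sp2.
C8 — 2 σ bonds, plus two π bonds. Steric number 2, so sp.
C9 (2 σ bonds, plus two π bonds) has steric number 2: sp.

C1 sp3, C2 sp3, C3 sp3, C4 sp3, C5 sp3, C6 sp2, C7 sp2, C8 sp, C9 sp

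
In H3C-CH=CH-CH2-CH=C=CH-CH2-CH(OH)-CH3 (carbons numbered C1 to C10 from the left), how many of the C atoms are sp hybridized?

1

C1: sp3
C2: sp2
C3: sp2
C4: sp3
C5: sp2
C6: sp ✓
C7: sp2
C8: sp3
C9: sp3
C10: sp3
C6 → 1 sp carbon.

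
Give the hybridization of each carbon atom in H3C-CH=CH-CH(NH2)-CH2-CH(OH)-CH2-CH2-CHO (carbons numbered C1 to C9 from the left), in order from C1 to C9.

C1 sp3, C2 sp2, C3 sp2, C4 sp3, C5 sp3, C6 sp3, C7 sp3, C8 sp3, C9 sp2

C1: 4 σ bonds — 4 electron domains, sp3.
C2 — 3 σ bonds, plus one π bond. Steric number 3, so sp2.
C3: 3 σ bonds, plus one π bond; 3 regions of electron density → sp2.
C4 (4 σ bonds) has steric number 4: sp3.
C5 carries 4 σ bonds, giving a steric number of 4, so it is sp3.
C6 — 4 σ bonds. Steric number 4, so sp3.
C7 carries 4 σ bonds, giving a steric number of 4, so it is sp3.
C8: 4 σ bonds — 4 electron domains, sp3.
C9: 3 σ bonds, plus one π bond; 3 regions of electron density → sp2.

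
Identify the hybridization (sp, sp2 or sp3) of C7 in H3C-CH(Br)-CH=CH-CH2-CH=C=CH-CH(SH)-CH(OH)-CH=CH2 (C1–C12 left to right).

sp

C7 (2 σ bonds, plus two π bonds) has steric number 2: sp.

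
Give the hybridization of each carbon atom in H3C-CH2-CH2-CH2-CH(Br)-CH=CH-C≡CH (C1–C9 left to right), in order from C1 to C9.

C1 sp3, C2 sp3, C3 sp3, C4 sp3, C5 sp3, C6 sp2, C7 sp2, C8 sp, C9 sp

C1 (4 σ bonds) has steric number 4: sp3.
C2: 4 σ bonds — 4 electron domains, sp3.
C3 (4 σ bonds) has steric number 4: sp3.
C4 has 4 σ bonds: steric number 4 → sp3.
C5 carries 4 σ bonds, giving a steric number of 4, so it is sp3.
C6 is sp2: 3 σ bonds, plus one π bond, 3 electron-density regions.
C7: 3 σ bonds, plus one π bond — 3 electron domains, sp2.
C8 (2 σ bonds, plus two π bonds) has steric number 2: sp.
C9 (2 σ bonds, plus two π bonds) has steric number 2: sp.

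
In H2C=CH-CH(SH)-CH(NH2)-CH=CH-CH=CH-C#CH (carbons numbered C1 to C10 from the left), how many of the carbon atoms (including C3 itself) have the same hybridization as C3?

2

C3 is sp3 (only σ bonds).
C1: sp2
C2: sp2
C3: sp3 ✓
C4: sp3 ✓
C5: sp2
C6: sp2
C7: sp2
C8: sp2
C9: sp
C10: sp
2 carbons are sp3.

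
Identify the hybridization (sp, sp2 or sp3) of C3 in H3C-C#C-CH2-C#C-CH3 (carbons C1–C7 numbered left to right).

sp

C3: 2 σ bonds, plus two π bonds — 2 electron domains, sp.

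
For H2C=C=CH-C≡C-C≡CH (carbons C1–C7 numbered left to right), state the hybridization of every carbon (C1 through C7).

C1 sp2, C2 sp, C3 sp2, C4 sp, C5 sp, C6 sp, C7 sp

C1 is sp2: 3 σ bonds, plus one π bond, 3 electron-density regions.
C2 carries 2 σ bonds, plus two π bonds, giving a steric number of 2, so it is sp.
C3 (3 σ bonds, plus one π bond) has steric number 3: sp2.
C4: 2 σ bonds, plus two π bonds — 2 electron domains, sp.
C5: 2 σ bonds, plus two π bonds — 2 electron domains, sp.
C6 carries 2 σ bonds, plus two π bonds, giving a steric number of 2, so it is sp.
C7 carries 2 σ bonds, plus two π bonds, giving a steric number of 2, so it is sp.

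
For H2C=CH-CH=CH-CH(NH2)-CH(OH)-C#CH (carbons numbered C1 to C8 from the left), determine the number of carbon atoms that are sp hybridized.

C1: sp2
C2: sp2
C3: sp2
C4: sp2
C5: sp3
C6: sp3
C7: sp ✓
C8: sp ✓
C7, C8 → 2 sp carbons.

2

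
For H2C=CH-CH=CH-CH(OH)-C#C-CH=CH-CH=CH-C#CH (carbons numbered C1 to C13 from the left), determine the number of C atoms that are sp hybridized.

4

C1: sp2
C2: sp2
C3: sp2
C4: sp2
C5: sp3
C6: sp ✓
C7: sp ✓
C8: sp2
C9: sp2
C10: sp2
C11: sp2
C12: sp ✓
C13: sp ✓
C6, C7, C12, C13 → 4 sp carbons.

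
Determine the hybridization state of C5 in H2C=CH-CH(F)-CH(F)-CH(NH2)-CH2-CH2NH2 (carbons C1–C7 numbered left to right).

C5: 4 σ bonds; 4 regions of electron density → sp3.

sp3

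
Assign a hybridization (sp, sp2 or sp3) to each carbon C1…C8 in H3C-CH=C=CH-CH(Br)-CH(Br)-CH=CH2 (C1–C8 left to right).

C1 carries 4 σ bonds, giving a steric number of 4, so it is sp3.
C2: 3 σ bonds, plus one π bond; 3 regions of electron density → sp2.
C3 carries 2 σ bonds, plus two π bonds, giving a steric number of 2, so it is sp.
C4 has 3 σ bonds, plus one π bond: steric number 3 → sp2.
C5: 4 σ bonds; 4 regions of electron density → sp3.
C6 (4 σ bonds) has steric number 4: sp3.
C7 carries 3 σ bonds, plus one π bond, giving a steric number of 3, so it is sp2.
C8 (3 σ bonds, plus one π bond) has steric number 3: sp2.

C1 sp3, C2 sp2, C3 sp, C4 sp2, C5 sp3, C6 sp3, C7 sp2, C8 sp2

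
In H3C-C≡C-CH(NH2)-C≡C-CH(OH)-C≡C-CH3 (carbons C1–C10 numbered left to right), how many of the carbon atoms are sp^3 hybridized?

C1: sp3 ✓
C2: sp
C3: sp
C4: sp3 ✓
C5: sp
C6: sp
C7: sp3 ✓
C8: sp
C9: sp
C10: sp3 ✓
C1, C4, C7, C10 → 4 sp3 carbons.

4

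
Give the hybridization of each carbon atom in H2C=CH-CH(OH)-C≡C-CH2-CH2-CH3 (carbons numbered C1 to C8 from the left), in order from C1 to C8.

C1 sp2, C2 sp2, C3 sp3, C4 sp, C5 sp, C6 sp3, C7 sp3, C8 sp3

C1: 3 σ bonds, plus one π bond — 3 electron domains, sp2.
C2: 3 σ bonds, plus one π bond — 3 electron domains, sp2.
C3 — 4 σ bonds. Steric number 4, so sp3.
C4 has 2 σ bonds, plus two π bonds: steric number 2 → sp.
C5 has 2 σ bonds, plus two π bonds: steric number 2 → sp.
C6 has 4 σ bonds: steric number 4 → sp3.
C7 — 4 σ bonds. Steric number 4, so sp3.
C8: 4 σ bonds — 4 electron domains, sp3.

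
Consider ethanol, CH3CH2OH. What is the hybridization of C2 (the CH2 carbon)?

sp^3

C2 (the CH2 carbon) is sp3: 4 σ bonds, 4 electron-density regions.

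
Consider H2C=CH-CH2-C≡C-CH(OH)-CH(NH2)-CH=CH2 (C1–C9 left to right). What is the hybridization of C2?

sp^2

C2 carries 3 σ bonds, plus one π bond, giving a steric number of 3, so it is sp2.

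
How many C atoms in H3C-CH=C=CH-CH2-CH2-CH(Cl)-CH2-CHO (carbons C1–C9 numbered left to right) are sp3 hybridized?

5

C1: sp3 ✓
C2: sp2
C3: sp
C4: sp2
C5: sp3 ✓
C6: sp3 ✓
C7: sp3 ✓
C8: sp3 ✓
C9: sp2
C1, C5, C6, C7, C8 → 5 sp3 carbons.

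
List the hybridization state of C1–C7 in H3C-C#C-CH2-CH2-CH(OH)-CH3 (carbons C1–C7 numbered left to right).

C1 sp3, C2 sp, C3 sp, C4 sp3, C5 sp3, C6 sp3, C7 sp3

C1 carries 4 σ bonds, giving a steric number of 4, so it is sp3.
C2 is sp: 2 σ bonds, plus two π bonds, 2 electron-density regions.
C3 has 2 σ bonds, plus two π bonds: steric number 2 → sp.
C4 carries 4 σ bonds, giving a steric number of 4, so it is sp3.
C5 — 4 σ bonds. Steric number 4, so sp3.
C6: 4 σ bonds — 4 electron domains, sp3.
C7: 4 σ bonds; 4 regions of electron density → sp3.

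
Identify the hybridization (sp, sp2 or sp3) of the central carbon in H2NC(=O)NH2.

sp^2

The central carbon is sp2: 3 σ bonds, plus one π bond, 3 electron-density regions.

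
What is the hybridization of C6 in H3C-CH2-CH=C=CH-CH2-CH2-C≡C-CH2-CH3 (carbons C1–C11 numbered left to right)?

sp3

C6 (4 σ bonds) has steric number 4: sp3.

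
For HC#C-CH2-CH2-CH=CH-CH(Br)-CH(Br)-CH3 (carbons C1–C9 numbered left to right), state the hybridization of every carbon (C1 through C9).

C1 sp, C2 sp, C3 sp3, C4 sp3, C5 sp2, C6 sp2, C7 sp3, C8 sp3, C9 sp3

C1 carries 2 σ bonds, plus two π bonds, giving a steric number of 2, so it is sp.
C2 — 2 σ bonds, plus two π bonds. Steric number 2, so sp.
C3 has 4 σ bonds: steric number 4 → sp3.
C4 (4 σ bonds) has steric number 4: sp3.
C5 has 3 σ bonds, plus one π bond: steric number 3 → sp2.
C6 carries 3 σ bonds, plus one π bond, giving a steric number of 3, so it is sp2.
C7 — 4 σ bonds. Steric number 4, so sp3.
C8: 4 σ bonds — 4 electron domains, sp3.
C9 has 4 σ bonds: steric number 4 → sp3.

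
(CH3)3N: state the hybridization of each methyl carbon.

sp^3

Each methyl carbon — 4 σ bonds. Steric number 4, so sp3.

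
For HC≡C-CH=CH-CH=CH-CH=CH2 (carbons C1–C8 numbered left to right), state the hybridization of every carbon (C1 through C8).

C1 sp, C2 sp, C3 sp2, C4 sp2, C5 sp2, C6 sp2, C7 sp2, C8 sp2

C1 carries 2 σ bonds, plus two π bonds, giving a steric number of 2, so it is sp.
C2 — 2 σ bonds, plus two π bonds. Steric number 2, so sp.
C3 (3 σ bonds, plus one π bond) has steric number 3: sp2.
C4 carries 3 σ bonds, plus one π bond, giving a steric number of 3, so it is sp2.
C5 has 3 σ bonds, plus one π bond: steric number 3 → sp2.
C6: 3 σ bonds, plus one π bond — 3 electron domains, sp2.
C7 (3 σ bonds, plus one π bond) has steric number 3: sp2.
C8 — 3 σ bonds, plus one π bond. Steric number 3, so sp2.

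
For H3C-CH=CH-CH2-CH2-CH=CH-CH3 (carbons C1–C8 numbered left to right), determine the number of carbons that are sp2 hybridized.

C1: sp3
C2: sp2 ✓
C3: sp2 ✓
C4: sp3
C5: sp3
C6: sp2 ✓
C7: sp2 ✓
C8: sp3
C2, C3, C6, C7 → 4 sp2 carbons.

4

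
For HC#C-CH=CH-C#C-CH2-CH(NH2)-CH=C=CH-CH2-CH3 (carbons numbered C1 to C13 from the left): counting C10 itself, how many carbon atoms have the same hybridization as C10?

C10 is sp (two π bonds).
C1: sp ✓
C2: sp ✓
C3: sp2
C4: sp2
C5: sp ✓
C6: sp ✓
C7: sp3
C8: sp3
C9: sp2
C10: sp ✓
C11: sp2
C12: sp3
C13: sp3
5 carbons are sp.

5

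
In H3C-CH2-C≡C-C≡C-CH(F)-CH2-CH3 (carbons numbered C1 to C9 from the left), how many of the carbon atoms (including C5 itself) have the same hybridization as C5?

C5 is sp (two π bonds).
C1: sp3
C2: sp3
C3: sp ✓
C4: sp ✓
C5: sp ✓
C6: sp ✓
C7: sp3
C8: sp3
C9: sp3
4 carbons are sp.

4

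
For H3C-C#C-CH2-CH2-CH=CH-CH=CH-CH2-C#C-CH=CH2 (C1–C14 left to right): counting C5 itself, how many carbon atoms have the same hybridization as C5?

C5 is sp3 (only σ bonds).
C1: sp3 ✓
C2: sp
C3: sp
C4: sp3 ✓
C5: sp3 ✓
C6: sp2
C7: sp2
C8: sp2
C9: sp2
C10: sp3 ✓
C11: sp
C12: sp
C13: sp2
C14: sp2
4 carbons are sp3.

4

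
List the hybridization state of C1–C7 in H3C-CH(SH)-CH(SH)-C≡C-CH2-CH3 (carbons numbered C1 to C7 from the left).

C1 (4 σ bonds) has steric number 4: sp3.
C2 is sp3: 4 σ bonds, 4 electron-density regions.
C3 is sp3: 4 σ bonds, 4 electron-density regions.
C4 (2 σ bonds, plus two π bonds) has steric number 2: sp.
C5: 2 σ bonds, plus two π bonds — 2 electron domains, sp.
C6: 4 σ bonds; 4 regions of electron density → sp3.
C7 carries 4 σ bonds, giving a steric number of 4, so it is sp3.

C1 sp3, C2 sp3, C3 sp3, C4 sp, C5 sp, C6 sp3, C7 sp3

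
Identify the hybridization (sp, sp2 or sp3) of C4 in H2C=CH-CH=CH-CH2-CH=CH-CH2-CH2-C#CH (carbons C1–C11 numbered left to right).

sp²

C4 — 3 σ bonds, plus one π bond. Steric number 3, so sp2.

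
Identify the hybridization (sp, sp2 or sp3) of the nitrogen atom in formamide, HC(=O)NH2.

Amide resonance delocalises the N lone pair; N is planar sp2.

sp²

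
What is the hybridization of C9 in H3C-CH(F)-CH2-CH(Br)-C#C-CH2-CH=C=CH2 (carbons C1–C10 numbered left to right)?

C9 (2 σ bonds, plus two π bonds) has steric number 2: sp.

sp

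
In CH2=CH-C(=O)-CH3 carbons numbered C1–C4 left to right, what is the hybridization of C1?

sp²

C1 carries 3 σ bonds, plus one π bond, giving a steric number of 3, so it is sp2.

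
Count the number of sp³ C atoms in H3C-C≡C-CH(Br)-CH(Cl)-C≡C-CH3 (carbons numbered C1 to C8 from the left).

C1: sp3 ✓
C2: sp
C3: sp
C4: sp3 ✓
C5: sp3 ✓
C6: sp
C7: sp
C8: sp3 ✓
C1, C4, C5, C8 → 4 sp3 carbons.

4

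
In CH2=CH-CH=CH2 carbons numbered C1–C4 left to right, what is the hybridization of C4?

C4 (3 σ bonds, plus one π bond) has steric number 3: sp2.

sp^2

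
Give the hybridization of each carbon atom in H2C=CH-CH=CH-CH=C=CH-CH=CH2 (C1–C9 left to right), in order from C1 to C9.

C1 sp2, C2 sp2, C3 sp2, C4 sp2, C5 sp2, C6 sp, C7 sp2, C8 sp2, C9 sp2

C1 has 3 σ bonds, plus one π bond: steric number 3 → sp2.
C2 has 3 σ bonds, plus one π bond: steric number 3 → sp2.
C3 (3 σ bonds, plus one π bond) has steric number 3: sp2.
C4 (3 σ bonds, plus one π bond) has steric number 3: sp2.
C5: 3 σ bonds, plus one π bond — 3 electron domains, sp2.
C6 carries 2 σ bonds, plus two π bonds, giving a steric number of 2, so it is sp.
C7 (3 σ bonds, plus one π bond) has steric number 3: sp2.
C8 — 3 σ bonds, plus one π bond. Steric number 3, so sp2.
C9 carries 3 σ bonds, plus one π bond, giving a steric number of 3, so it is sp2.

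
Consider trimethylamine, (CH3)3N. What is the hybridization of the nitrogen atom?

sp^3

The nitrogen atom (3 σ bonds and 1 lone pair) has steric number 4: sp3.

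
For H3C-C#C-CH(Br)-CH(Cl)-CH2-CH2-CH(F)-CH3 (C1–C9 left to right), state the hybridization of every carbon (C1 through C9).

C1 sp3, C2 sp, C3 sp, C4 sp3, C5 sp3, C6 sp3, C7 sp3, C8 sp3, C9 sp3

C1 is sp3: 4 σ bonds, 4 electron-density regions.
C2: 2 σ bonds, plus two π bonds — 2 electron domains, sp.
C3: 2 σ bonds, plus two π bonds — 2 electron domains, sp.
C4 carries 4 σ bonds, giving a steric number of 4, so it is sp3.
C5 carries 4 σ bonds, giving a steric number of 4, so it is sp3.
C6: 4 σ bonds — 4 electron domains, sp3.
C7 has 4 σ bonds: steric number 4 → sp3.
C8 is sp3: 4 σ bonds, 4 electron-density regions.
C9 is sp3: 4 σ bonds, 4 electron-density regions.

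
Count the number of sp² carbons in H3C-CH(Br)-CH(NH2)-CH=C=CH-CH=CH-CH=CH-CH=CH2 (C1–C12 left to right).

8

C1: sp3
C2: sp3
C3: sp3
C4: sp2 ✓
C5: sp
C6: sp2 ✓
C7: sp2 ✓
C8: sp2 ✓
C9: sp2 ✓
C10: sp2 ✓
C11: sp2 ✓
C12: sp2 ✓
C4, C6, C7, C8, C9, C10, C11, C12 → 8 sp2 carbons.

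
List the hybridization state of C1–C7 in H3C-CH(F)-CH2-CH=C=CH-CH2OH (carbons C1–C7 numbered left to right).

C1: 4 σ bonds — 4 electron domains, sp3.
C2: 4 σ bonds; 4 regions of electron density → sp3.
C3 — 4 σ bonds. Steric number 4, so sp3.
C4: 3 σ bonds, plus one π bond — 3 electron domains, sp2.
C5 — 2 σ bonds, plus two π bonds. Steric number 2, so sp.
C6 carries 3 σ bonds, plus one π bond, giving a steric number of 3, so it is sp2.
C7 carries 4 σ bonds, giving a steric number of 4, so it is sp3.

C1 sp3, C2 sp3, C3 sp3, C4 sp2, C5 sp, C6 sp2, C7 sp3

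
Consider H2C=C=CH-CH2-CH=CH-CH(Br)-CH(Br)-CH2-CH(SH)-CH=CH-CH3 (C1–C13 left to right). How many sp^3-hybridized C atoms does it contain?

6

C1: sp2
C2: sp
C3: sp2
C4: sp3 ✓
C5: sp2
C6: sp2
C7: sp3 ✓
C8: sp3 ✓
C9: sp3 ✓
C10: sp3 ✓
C11: sp2
C12: sp2
C13: sp3 ✓
C4, C7, C8, C9, C10, C13 → 6 sp3 carbons.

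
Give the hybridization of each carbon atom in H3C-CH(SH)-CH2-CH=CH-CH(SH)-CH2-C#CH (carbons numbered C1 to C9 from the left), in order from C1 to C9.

C1 sp3, C2 sp3, C3 sp3, C4 sp2, C5 sp2, C6 sp3, C7 sp3, C8 sp, C9 sp

C1 has 4 σ bonds: steric number 4 → sp3.
C2: 4 σ bonds — 4 electron domains, sp3.
C3 has 4 σ bonds: steric number 4 → sp3.
C4: 3 σ bonds, plus one π bond — 3 electron domains, sp2.
C5: 3 σ bonds, plus one π bond — 3 electron domains, sp2.
C6 — 4 σ bonds. Steric number 4, so sp3.
C7 — 4 σ bonds. Steric number 4, so sp3.
C8 is sp: 2 σ bonds, plus two π bonds, 2 electron-density regions.
C9: 2 σ bonds, plus two π bonds — 2 electron domains, sp.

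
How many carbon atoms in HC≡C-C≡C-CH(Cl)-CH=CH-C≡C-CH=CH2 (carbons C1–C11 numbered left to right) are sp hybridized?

C1: sp ✓
C2: sp ✓
C3: sp ✓
C4: sp ✓
C5: sp3
C6: sp2
C7: sp2
C8: sp ✓
C9: sp ✓
C10: sp2
C11: sp2
C1, C2, C3, C4, C8, C9 → 6 sp carbons.

6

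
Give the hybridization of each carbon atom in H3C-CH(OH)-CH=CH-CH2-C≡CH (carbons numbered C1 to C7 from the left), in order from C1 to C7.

C1 sp3, C2 sp3, C3 sp2, C4 sp2, C5 sp3, C6 sp, C7 sp

C1 carries 4 σ bonds, giving a steric number of 4, so it is sp3.
C2: 4 σ bonds; 4 regions of electron density → sp3.
C3 is sp2: 3 σ bonds, plus one π bond, 3 electron-density regions.
C4: 3 σ bonds, plus one π bond — 3 electron domains, sp2.
C5 is sp3: 4 σ bonds, 4 electron-density regions.
C6 — 2 σ bonds, plus two π bonds. Steric number 2, so sp.
C7: 2 σ bonds, plus two π bonds — 2 electron domains, sp.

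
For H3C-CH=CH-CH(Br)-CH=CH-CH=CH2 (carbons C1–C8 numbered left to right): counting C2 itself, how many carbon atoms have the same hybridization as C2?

C2 is sp2 (one π bond).
C1: sp3
C2: sp2 ✓
C3: sp2 ✓
C4: sp3
C5: sp2 ✓
C6: sp2 ✓
C7: sp2 ✓
C8: sp2 ✓
6 carbons are sp2.

6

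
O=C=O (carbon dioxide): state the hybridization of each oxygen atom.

One σ bond + two lone pairs = steric number 3 → sp2.

sp^2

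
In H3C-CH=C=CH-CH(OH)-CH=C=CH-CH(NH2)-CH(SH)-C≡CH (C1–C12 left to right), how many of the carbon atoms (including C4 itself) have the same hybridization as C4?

4

C4 is sp2 (one π bond).
C1: sp3
C2: sp2 ✓
C3: sp
C4: sp2 ✓
C5: sp3
C6: sp2 ✓
C7: sp
C8: sp2 ✓
C9: sp3
C10: sp3
C11: sp
C12: sp
4 carbons are sp2.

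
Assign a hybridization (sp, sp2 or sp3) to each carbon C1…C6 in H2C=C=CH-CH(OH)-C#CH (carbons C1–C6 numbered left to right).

C1 sp2, C2 sp, C3 sp2, C4 sp3, C5 sp, C6 sp

C1 — 3 σ bonds, plus one π bond. Steric number 3, so sp2.
C2 is sp: 2 σ bonds, plus two π bonds, 2 electron-density regions.
C3 carries 3 σ bonds, plus one π bond, giving a steric number of 3, so it is sp2.
C4 has 4 σ bonds: steric number 4 → sp3.
C5 is sp: 2 σ bonds, plus two π bonds, 2 electron-density regions.
C6: 2 σ bonds, plus two π bonds; 2 regions of electron density → sp.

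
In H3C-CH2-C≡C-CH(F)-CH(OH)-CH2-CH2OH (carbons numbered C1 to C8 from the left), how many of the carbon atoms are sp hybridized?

C1: sp3
C2: sp3
C3: sp ✓
C4: sp ✓
C5: sp3
C6: sp3
C7: sp3
C8: sp3
C3, C4 → 2 sp carbons.

2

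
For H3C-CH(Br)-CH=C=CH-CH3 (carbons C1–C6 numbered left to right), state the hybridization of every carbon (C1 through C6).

C1 sp3, C2 sp3, C3 sp2, C4 sp, C5 sp2, C6 sp3

C1 carries 4 σ bonds, giving a steric number of 4, so it is sp3.
C2 has 4 σ bonds: steric number 4 → sp3.
C3 has 3 σ bonds, plus one π bond: steric number 3 → sp2.
C4: 2 σ bonds, plus two π bonds — 2 electron domains, sp.
C5 has 3 σ bonds, plus one π bond: steric number 3 → sp2.
C6 has 4 σ bonds: steric number 4 → sp3.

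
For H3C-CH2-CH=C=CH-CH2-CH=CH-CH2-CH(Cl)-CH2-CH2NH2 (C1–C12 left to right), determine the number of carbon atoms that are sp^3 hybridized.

7

C1: sp3 ✓
C2: sp3 ✓
C3: sp2
C4: sp
C5: sp2
C6: sp3 ✓
C7: sp2
C8: sp2
C9: sp3 ✓
C10: sp3 ✓
C11: sp3 ✓
C12: sp3 ✓
C1, C2, C6, C9, C10, C11, C12 → 7 sp3 carbons.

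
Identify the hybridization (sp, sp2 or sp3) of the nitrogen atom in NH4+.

Four σ bonds, no lone pair → sp3, tetrahedral.

sp3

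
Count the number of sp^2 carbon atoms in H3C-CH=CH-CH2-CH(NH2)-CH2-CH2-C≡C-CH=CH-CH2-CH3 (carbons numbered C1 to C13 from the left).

4

C1: sp3
C2: sp2 ✓
C3: sp2 ✓
C4: sp3
C5: sp3
C6: sp3
C7: sp3
C8: sp
C9: sp
C10: sp2 ✓
C11: sp2 ✓
C12: sp3
C13: sp3
C2, C3, C10, C11 → 4 sp2 carbons.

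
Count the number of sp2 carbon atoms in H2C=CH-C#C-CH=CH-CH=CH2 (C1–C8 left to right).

C1: sp2 ✓
C2: sp2 ✓
C3: sp
C4: sp
C5: sp2 ✓
C6: sp2 ✓
C7: sp2 ✓
C8: sp2 ✓
C1, C2, C5, C6, C7, C8 → 6 sp2 carbons.

6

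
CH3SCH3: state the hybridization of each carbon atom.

sp³

Each carbon atom: 4 σ bonds; 4 regions of electron density → sp3.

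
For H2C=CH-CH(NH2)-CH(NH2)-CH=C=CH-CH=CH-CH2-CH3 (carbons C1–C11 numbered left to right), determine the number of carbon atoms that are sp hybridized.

C1: sp2
C2: sp2
C3: sp3
C4: sp3
C5: sp2
C6: sp ✓
C7: sp2
C8: sp2
C9: sp2
C10: sp3
C11: sp3
C6 → 1 sp carbon.

1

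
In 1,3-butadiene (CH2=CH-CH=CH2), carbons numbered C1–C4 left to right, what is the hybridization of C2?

C2 (3 σ bonds, plus one π bond) has steric number 3: sp2.

sp2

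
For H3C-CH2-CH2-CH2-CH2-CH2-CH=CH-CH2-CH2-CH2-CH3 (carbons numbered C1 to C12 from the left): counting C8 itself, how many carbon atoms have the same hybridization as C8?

2

C8 is sp2 (one π bond).
C1: sp3
C2: sp3
C3: sp3
C4: sp3
C5: sp3
C6: sp3
C7: sp2 ✓
C8: sp2 ✓
C9: sp3
C10: sp3
C11: sp3
C12: sp3
2 carbons are sp2.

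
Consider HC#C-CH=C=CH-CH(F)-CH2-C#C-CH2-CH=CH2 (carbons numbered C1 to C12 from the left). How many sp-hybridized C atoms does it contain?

5

C1: sp ✓
C2: sp ✓
C3: sp2
C4: sp ✓
C5: sp2
C6: sp3
C7: sp3
C8: sp ✓
C9: sp ✓
C10: sp3
C11: sp2
C12: sp2
C1, C2, C4, C8, C9 → 5 sp carbons.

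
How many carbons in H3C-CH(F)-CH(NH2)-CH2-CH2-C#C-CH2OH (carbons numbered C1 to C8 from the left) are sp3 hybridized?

6

C1: sp3 ✓
C2: sp3 ✓
C3: sp3 ✓
C4: sp3 ✓
C5: sp3 ✓
C6: sp
C7: sp
C8: sp3 ✓
C1, C2, C3, C4, C5, C8 → 6 sp3 carbons.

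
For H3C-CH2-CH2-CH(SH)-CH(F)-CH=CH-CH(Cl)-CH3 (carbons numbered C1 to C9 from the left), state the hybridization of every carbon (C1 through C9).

C1 sp3, C2 sp3, C3 sp3, C4 sp3, C5 sp3, C6 sp2, C7 sp2, C8 sp3, C9 sp3

C1 carries 4 σ bonds, giving a steric number of 4, so it is sp3.
C2 is sp3: 4 σ bonds, 4 electron-density regions.
C3 — 4 σ bonds. Steric number 4, so sp3.
C4: 4 σ bonds — 4 electron domains, sp3.
C5 carries 4 σ bonds, giving a steric number of 4, so it is sp3.
C6 has 3 σ bonds, plus one π bond: steric number 3 → sp2.
C7: 3 σ bonds, plus one π bond; 3 regions of electron density → sp2.
C8 carries 4 σ bonds, giving a steric number of 4, so it is sp3.
C9: 4 σ bonds; 4 regions of electron density → sp3.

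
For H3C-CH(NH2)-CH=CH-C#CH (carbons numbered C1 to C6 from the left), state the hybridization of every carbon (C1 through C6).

C1 sp3, C2 sp3, C3 sp2, C4 sp2, C5 sp, C6 sp

C1: 4 σ bonds — 4 electron domains, sp3.
C2 — 4 σ bonds. Steric number 4, so sp3.
C3: 3 σ bonds, plus one π bond; 3 regions of electron density → sp2.
C4: 3 σ bonds, plus one π bond — 3 electron domains, sp2.
C5 (2 σ bonds, plus two π bonds) has steric number 2: sp.
C6: 2 σ bonds, plus two π bonds — 2 electron domains, sp.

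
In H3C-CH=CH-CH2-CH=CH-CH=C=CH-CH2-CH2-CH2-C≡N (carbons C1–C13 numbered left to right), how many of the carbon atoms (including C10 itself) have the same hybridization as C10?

5

C10 is sp3 (only σ bonds).
C1: sp3 ✓
C2: sp2
C3: sp2
C4: sp3 ✓
C5: sp2
C6: sp2
C7: sp2
C8: sp
C9: sp2
C10: sp3 ✓
C11: sp3 ✓
C12: sp3 ✓
C13: sp
5 carbons are sp3.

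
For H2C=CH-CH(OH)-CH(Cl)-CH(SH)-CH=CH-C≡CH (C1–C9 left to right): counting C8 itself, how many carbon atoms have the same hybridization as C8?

C8 is sp (two π bonds).
C1: sp2
C2: sp2
C3: sp3
C4: sp3
C5: sp3
C6: sp2
C7: sp2
C8: sp ✓
C9: sp ✓
2 carbons are sp.

2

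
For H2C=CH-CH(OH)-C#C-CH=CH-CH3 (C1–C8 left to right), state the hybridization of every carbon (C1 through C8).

C1 carries 3 σ bonds, plus one π bond, giving a steric number of 3, so it is sp2.
C2: 3 σ bonds, plus one π bond — 3 electron domains, sp2.
C3 has 4 σ bonds: steric number 4 → sp3.
C4: 2 σ bonds, plus two π bonds — 2 electron domains, sp.
C5 is sp: 2 σ bonds, plus two π bonds, 2 electron-density regions.
C6 (3 σ bonds, plus one π bond) has steric number 3: sp2.
C7 — 3 σ bonds, plus one π bond. Steric number 3, so sp2.
C8: 4 σ bonds — 4 electron domains, sp3.

C1 sp2, C2 sp2, C3 sp3, C4 sp, C5 sp, C6 sp2, C7 sp2, C8 sp3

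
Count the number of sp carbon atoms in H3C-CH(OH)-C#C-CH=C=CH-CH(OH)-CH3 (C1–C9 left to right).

C1: sp3
C2: sp3
C3: sp ✓
C4: sp ✓
C5: sp2
C6: sp ✓
C7: sp2
C8: sp3
C9: sp3
C3, C4, C6 → 3 sp carbons.

3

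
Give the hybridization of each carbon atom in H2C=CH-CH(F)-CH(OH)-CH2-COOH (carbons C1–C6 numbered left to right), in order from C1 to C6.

C1 sp2, C2 sp2, C3 sp3, C4 sp3, C5 sp3, C6 sp2

C1 is sp2: 3 σ bonds, plus one π bond, 3 electron-density regions.
C2 — 3 σ bonds, plus one π bond. Steric number 3, so sp2.
C3 carries 4 σ bonds, giving a steric number of 4, so it is sp3.
C4: 4 σ bonds; 4 regions of electron density → sp3.
C5 — 4 σ bonds. Steric number 4, so sp3.
C6 is sp2: 3 σ bonds, plus one π bond, 3 electron-density regions.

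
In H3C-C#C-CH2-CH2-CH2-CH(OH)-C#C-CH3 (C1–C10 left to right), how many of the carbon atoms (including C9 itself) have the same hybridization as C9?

4

C9 is sp (two π bonds).
C1: sp3
C2: sp ✓
C3: sp ✓
C4: sp3
C5: sp3
C6: sp3
C7: sp3
C8: sp ✓
C9: sp ✓
C10: sp3
4 carbons are sp.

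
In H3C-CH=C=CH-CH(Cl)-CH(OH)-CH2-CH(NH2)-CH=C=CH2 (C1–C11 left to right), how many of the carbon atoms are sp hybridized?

2

C1: sp3
C2: sp2
C3: sp ✓
C4: sp2
C5: sp3
C6: sp3
C7: sp3
C8: sp3
C9: sp2
C10: sp ✓
C11: sp2
C3, C10 → 2 sp carbons.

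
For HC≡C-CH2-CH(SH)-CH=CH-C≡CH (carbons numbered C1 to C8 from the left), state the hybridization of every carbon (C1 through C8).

C1 sp, C2 sp, C3 sp3, C4 sp3, C5 sp2, C6 sp2, C7 sp, C8 sp

C1 has 2 σ bonds, plus two π bonds: steric number 2 → sp.
C2 is sp: 2 σ bonds, plus two π bonds, 2 electron-density regions.
C3 — 4 σ bonds. Steric number 4, so sp3.
C4 is sp3: 4 σ bonds, 4 electron-density regions.
C5 is sp2: 3 σ bonds, plus one π bond, 3 electron-density regions.
C6 has 3 σ bonds, plus one π bond: steric number 3 → sp2.
C7 — 2 σ bonds, plus two π bonds. Steric number 2, so sp.
C8 is sp: 2 σ bonds, plus two π bonds, 2 electron-density regions.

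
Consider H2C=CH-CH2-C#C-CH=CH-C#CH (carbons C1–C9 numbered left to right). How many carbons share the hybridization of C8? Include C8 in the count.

4

C8 is sp (two π bonds).
C1: sp2
C2: sp2
C3: sp3
C4: sp ✓
C5: sp ✓
C6: sp2
C7: sp2
C8: sp ✓
C9: sp ✓
4 carbons are sp.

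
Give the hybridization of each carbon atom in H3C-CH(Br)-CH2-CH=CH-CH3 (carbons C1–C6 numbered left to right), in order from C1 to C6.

C1 — 4 σ bonds. Steric number 4, so sp3.
C2: 4 σ bonds; 4 regions of electron density → sp3.
C3 is sp3: 4 σ bonds, 4 electron-density regions.
C4: 3 σ bonds, plus one π bond — 3 electron domains, sp2.
C5 has 3 σ bonds, plus one π bond: steric number 3 → sp2.
C6 — 4 σ bonds. Steric number 4, so sp3.

C1 sp3, C2 sp3, C3 sp3, C4 sp2, C5 sp2, C6 sp3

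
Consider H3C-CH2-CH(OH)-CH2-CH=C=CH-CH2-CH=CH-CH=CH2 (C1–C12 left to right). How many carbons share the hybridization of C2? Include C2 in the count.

5

C2 is sp3 (only σ bonds).
C1: sp3 ✓
C2: sp3 ✓
C3: sp3 ✓
C4: sp3 ✓
C5: sp2
C6: sp
C7: sp2
C8: sp3 ✓
C9: sp2
C10: sp2
C11: sp2
C12: sp2
5 carbons are sp3.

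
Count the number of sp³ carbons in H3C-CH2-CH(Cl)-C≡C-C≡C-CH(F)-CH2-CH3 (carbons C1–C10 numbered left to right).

C1: sp3 ✓
C2: sp3 ✓
C3: sp3 ✓
C4: sp
C5: sp
C6: sp
C7: sp
C8: sp3 ✓
C9: sp3 ✓
C10: sp3 ✓
C1, C2, C3, C8, C9, C10 → 6 sp3 carbons.

6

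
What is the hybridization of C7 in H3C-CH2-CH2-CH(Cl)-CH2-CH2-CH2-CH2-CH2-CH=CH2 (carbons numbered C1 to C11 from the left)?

sp^3

C7 — 4 σ bonds. Steric number 4, so sp3.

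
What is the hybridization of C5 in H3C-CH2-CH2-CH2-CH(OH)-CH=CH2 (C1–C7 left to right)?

sp3

C5: 4 σ bonds; 4 regions of electron density → sp3.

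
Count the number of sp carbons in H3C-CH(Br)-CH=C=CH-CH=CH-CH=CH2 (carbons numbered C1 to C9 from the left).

C1: sp3
C2: sp3
C3: sp2
C4: sp ✓
C5: sp2
C6: sp2
C7: sp2
C8: sp2
C9: sp2
C4 → 1 sp carbon.

1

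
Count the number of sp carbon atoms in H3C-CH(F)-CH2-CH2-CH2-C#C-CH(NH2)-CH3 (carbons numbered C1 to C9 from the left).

2

C1: sp3
C2: sp3
C3: sp3
C4: sp3
C5: sp3
C6: sp ✓
C7: sp ✓
C8: sp3
C9: sp3
C6, C7 → 2 sp carbons.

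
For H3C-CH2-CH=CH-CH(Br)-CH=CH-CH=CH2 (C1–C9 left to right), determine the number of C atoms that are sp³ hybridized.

3

C1: sp3 ✓
C2: sp3 ✓
C3: sp2
C4: sp2
C5: sp3 ✓
C6: sp2
C7: sp2
C8: sp2
C9: sp2
C1, C2, C5 → 3 sp3 carbons.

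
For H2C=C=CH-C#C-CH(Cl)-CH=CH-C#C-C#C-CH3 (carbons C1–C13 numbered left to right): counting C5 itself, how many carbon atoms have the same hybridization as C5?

7

C5 is sp (two π bonds).
C1: sp2
C2: sp ✓
C3: sp2
C4: sp ✓
C5: sp ✓
C6: sp3
C7: sp2
C8: sp2
C9: sp ✓
C10: sp ✓
C11: sp ✓
C12: sp ✓
C13: sp3
7 carbons are sp.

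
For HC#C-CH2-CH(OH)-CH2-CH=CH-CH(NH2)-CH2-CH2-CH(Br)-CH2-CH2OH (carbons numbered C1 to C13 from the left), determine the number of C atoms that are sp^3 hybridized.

9

C1: sp
C2: sp
C3: sp3 ✓
C4: sp3 ✓
C5: sp3 ✓
C6: sp2
C7: sp2
C8: sp3 ✓
C9: sp3 ✓
C10: sp3 ✓
C11: sp3 ✓
C12: sp3 ✓
C13: sp3 ✓
C3, C4, C5, C8, C9, C10, C11, C12, C13 → 9 sp3 carbons.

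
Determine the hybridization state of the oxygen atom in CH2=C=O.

The oxygen atom: 1 σ bond and 2 lone pairs, plus one π bond — 3 electron domains, sp2.

sp2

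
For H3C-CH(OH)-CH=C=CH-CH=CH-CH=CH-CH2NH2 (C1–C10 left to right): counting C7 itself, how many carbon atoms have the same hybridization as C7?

C7 is sp2 (one π bond).
C1: sp3
C2: sp3
C3: sp2 ✓
C4: sp
C5: sp2 ✓
C6: sp2 ✓
C7: sp2 ✓
C8: sp2 ✓
C9: sp2 ✓
C10: sp3
6 carbons are sp2.

6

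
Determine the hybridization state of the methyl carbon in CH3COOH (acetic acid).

sp^3

The methyl carbon: 4 σ bonds; 4 regions of electron density → sp3.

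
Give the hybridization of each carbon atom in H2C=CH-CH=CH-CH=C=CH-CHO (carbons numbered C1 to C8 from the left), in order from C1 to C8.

C1 sp2, C2 sp2, C3 sp2, C4 sp2, C5 sp2, C6 sp, C7 sp2, C8 sp2

C1 carries 3 σ bonds, plus one π bond, giving a steric number of 3, so it is sp2.
C2 is sp2: 3 σ bonds, plus one π bond, 3 electron-density regions.
C3 is sp2: 3 σ bonds, plus one π bond, 3 electron-density regions.
C4 — 3 σ bonds, plus one π bond. Steric number 3, so sp2.
C5 is sp2: 3 σ bonds, plus one π bond, 3 electron-density regions.
C6: 2 σ bonds, plus two π bonds; 2 regions of electron density → sp.
C7 — 3 σ bonds, plus one π bond. Steric number 3, so sp2.
C8 — 3 σ bonds, plus one π bond. Steric number 3, so sp2.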